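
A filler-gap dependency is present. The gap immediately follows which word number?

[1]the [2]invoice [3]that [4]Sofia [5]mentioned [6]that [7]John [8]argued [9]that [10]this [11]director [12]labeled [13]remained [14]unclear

12

The displaced element is "the invoice" (word 2).
It is linked across 2 clause boundaries (that → that).
It functions as the direct object of "labeled", so the gap sits immediately after word 12 ("labeled").
Base order: Sofia mentioned that John argued that this director labeled the invoice.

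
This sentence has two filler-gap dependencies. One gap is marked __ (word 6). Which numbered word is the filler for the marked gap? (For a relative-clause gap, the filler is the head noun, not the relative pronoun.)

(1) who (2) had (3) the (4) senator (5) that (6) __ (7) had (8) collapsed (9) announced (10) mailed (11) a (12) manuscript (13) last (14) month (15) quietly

4

The marked gap is inside the relative clause, the subject of "collapsed".
Its filler is the head noun "senator" (via "that"), at word 4.
(The other dependency links word 1 to a gap after word 9.)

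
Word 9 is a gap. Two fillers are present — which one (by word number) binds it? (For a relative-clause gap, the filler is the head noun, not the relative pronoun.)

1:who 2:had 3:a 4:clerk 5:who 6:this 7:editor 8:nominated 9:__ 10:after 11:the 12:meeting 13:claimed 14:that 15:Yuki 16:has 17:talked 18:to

The marked gap is inside the relative clause, the direct object of "nominated".
Its filler is the head noun "clerk" (via "who"), at word 4.
(The other dependency links word 1 to a gap after word 18.)

4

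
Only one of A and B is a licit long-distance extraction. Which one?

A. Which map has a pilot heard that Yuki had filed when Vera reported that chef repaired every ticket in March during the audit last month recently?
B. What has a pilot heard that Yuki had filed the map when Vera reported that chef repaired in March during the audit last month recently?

A

In B, the wh-phrase is extracted from inside an adjunct island (introduced by "when"), which blocks movement.
In A, the extraction path crosses only that-complement boundaries, which are transparent.
So A is grammatical.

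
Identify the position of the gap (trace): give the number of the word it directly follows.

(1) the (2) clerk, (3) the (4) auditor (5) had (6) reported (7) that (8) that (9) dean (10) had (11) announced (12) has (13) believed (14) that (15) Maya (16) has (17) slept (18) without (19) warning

The displaced element is "the clerk" (word 2).
It is linked across 2 clause boundaries (that → Ø).
It functions as the subject of "believed", so the gap sits immediately after word 11 ("announced").
Base order: The auditor had reported that that dean had announced that the clerk has believed that Maya has slept without warning.

11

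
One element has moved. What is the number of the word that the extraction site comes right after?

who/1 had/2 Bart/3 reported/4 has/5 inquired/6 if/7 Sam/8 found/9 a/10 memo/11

4

The displaced element is "who" (word 1).
It is linked across 1 clause boundary (Ø).
It functions as the subject of "inquired", so the gap sits immediately after word 4 ("reported").
Base order: Bart had reported that who has inquired if Sam found a memo.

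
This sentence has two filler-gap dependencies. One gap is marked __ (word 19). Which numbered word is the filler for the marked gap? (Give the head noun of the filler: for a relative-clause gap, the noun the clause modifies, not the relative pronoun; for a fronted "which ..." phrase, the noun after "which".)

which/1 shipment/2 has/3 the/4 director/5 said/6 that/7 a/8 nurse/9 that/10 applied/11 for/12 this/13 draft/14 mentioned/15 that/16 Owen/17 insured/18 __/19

The marked gap is the direct object of "insured".
Its filler is the fronted wh-phrase "which shipment", at word 2.
(The other dependency links word 9 to a gap after word 10.)

2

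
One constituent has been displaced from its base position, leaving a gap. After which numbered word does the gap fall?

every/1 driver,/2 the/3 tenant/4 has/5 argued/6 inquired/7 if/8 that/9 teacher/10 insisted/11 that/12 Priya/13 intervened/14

6

The displaced element is "every driver" (word 2).
It is linked across 1 clause boundary (Ø).
It functions as the subject of "inquired", so the gap sits immediately after word 6 ("argued").
Base order: The tenant has argued that every driver inquired if that teacher insisted that Priya intervened.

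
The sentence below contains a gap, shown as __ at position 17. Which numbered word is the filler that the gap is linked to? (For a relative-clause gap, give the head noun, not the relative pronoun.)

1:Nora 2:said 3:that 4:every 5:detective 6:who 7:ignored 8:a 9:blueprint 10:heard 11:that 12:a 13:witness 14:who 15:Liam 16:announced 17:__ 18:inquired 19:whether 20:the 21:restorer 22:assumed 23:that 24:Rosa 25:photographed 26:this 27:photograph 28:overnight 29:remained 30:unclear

13

The gap at 17 is the subject of "inquired", inside a relative clause.
The relative pronoun is "who" (word 14); it is bound by the head noun immediately before it.
Its filler is the head noun "witness", at word 13.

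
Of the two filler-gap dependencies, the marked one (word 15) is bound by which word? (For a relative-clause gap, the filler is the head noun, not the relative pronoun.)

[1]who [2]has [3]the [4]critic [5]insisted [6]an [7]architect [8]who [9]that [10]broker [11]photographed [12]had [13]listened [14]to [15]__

The marked gap is the object of the preposition "to" of "listened".
Its filler is the fronted wh-phrase "who", at word 1.
(The other dependency links word 7 to a gap after word 11.)

1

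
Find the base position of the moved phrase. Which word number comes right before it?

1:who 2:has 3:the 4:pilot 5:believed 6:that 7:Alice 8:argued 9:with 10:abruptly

The displaced element is "who" (word 1).
It is linked across 1 clause boundary (that).
It functions as the object of the preposition "with" of "argued", so the gap sits immediately after word 9 ("with").
Base order: The pilot has believed that Alice argued with who abruptly.

9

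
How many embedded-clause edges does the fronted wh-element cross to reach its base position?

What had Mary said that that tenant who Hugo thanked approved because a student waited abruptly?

1

"what" is extracted from the object of "approved".
Boundaries crossed, outermost first: [that] — 1 in total.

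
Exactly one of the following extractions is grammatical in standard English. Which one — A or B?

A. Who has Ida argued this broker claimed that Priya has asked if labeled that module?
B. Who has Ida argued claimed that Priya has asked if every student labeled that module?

In A, the wh-phrase is extracted from inside a wh-island (introduced by "if"), which blocks movement.
In B, the extraction path crosses only that-complement boundaries, which are transparent.
So B is grammatical.

B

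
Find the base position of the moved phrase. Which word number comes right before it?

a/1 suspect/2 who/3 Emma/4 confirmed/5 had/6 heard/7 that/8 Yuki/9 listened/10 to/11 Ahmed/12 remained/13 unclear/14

The displaced element is "a suspect" (word 2).
It is linked across 1 clause boundary (Ø).
It functions as the subject of "heard", so the gap sits immediately after word 5 ("confirmed").
Base order: Emma confirmed that a suspect had heard that Yuki listened to Ahmed.

5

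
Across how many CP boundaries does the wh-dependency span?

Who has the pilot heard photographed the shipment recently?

1

"who" is extracted from the subject of "photographed".
Boundaries crossed, outermost first: [Ø] — 1 in total.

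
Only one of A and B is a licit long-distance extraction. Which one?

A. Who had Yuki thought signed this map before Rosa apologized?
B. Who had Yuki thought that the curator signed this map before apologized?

A

In B, the wh-phrase is extracted from inside an adjunct island (introduced by "before"), which blocks movement.
In A, the extraction path crosses only that-complement boundaries, which are transparent.
So A is grammatical.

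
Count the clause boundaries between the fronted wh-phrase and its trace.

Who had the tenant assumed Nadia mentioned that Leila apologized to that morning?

2

"who" is extracted from the PP object of "apologized".
Boundaries crossed, outermost first: [Ø], [that] — 2 in total.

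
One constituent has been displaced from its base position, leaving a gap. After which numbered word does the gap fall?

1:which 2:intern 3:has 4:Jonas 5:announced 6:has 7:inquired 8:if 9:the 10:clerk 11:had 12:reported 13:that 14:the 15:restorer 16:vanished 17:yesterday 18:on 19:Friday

The displaced element is "which intern" (word 2).
It is linked across 1 clause boundary (Ø).
It functions as the subject of "inquired", so the gap sits immediately after word 5 ("announced").
Base order: Jonas has announced which intern has inquired if the clerk had reported that the restorer vanished yesterday on Friday.

5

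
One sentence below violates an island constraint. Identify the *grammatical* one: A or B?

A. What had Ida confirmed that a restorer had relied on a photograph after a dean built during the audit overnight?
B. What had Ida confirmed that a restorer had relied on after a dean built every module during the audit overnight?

In A, the wh-phrase is extracted from inside an adjunct island (introduced by "after"), which blocks movement.
In B, the extraction path crosses only that-complement boundaries, which are transparent.
So B is grammatical.

B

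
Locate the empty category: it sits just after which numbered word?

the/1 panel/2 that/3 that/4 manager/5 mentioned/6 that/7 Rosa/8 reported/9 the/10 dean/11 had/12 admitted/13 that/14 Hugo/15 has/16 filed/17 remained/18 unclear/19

17

The displaced element is "the panel" (word 2).
It is linked across 3 clause boundaries (that → Ø → that).
It functions as the direct object of "filed", so the gap sits immediately after word 17 ("filed").
Base order: That manager mentioned that Rosa reported the dean had admitted that Hugo has filed the panel.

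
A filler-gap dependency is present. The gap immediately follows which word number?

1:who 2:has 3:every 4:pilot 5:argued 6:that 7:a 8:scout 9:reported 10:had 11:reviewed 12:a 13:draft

The displaced element is "who" (word 1).
It is linked across 2 clause boundaries (that → Ø).
It functions as the subject of "reviewed", so the gap sits immediately after word 9 ("reported").
Base order: Every pilot has argued that a scout reported that who had reviewed a draft.

9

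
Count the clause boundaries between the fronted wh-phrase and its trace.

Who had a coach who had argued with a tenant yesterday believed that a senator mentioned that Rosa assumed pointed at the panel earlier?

3

"who" is extracted from the subject of "pointed".
Boundaries crossed, outermost first: [that], [that], [Ø] — 3 in total.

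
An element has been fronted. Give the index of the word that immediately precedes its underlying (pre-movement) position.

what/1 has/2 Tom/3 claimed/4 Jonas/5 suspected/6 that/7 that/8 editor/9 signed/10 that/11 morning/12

The displaced element is "what" (word 1).
It is linked across 2 clause boundaries (Ø → that).
It functions as the direct object of "signed", so the gap sits immediately after word 10 ("signed").
Base order: Tom has claimed Jonas suspected that that editor signed what that morning.

10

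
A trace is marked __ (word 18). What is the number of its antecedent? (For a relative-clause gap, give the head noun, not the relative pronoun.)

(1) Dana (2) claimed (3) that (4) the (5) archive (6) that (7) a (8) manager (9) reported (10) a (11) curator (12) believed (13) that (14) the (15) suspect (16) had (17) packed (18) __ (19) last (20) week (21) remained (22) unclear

5

The gap at 18 is the object of "packed", inside a relative clause.
The relative pronoun is "that" (word 6); it is bound by the head noun immediately before it.
Its filler is the head noun "archive", at word 5.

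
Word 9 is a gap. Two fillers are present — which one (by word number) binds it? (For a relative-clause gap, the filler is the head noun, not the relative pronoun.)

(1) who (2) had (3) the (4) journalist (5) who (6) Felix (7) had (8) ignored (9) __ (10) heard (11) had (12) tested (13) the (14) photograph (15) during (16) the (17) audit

4

The marked gap is inside the relative clause, the direct object of "ignored".
Its filler is the head noun "journalist" (via "who"), at word 4.
(The other dependency links word 1 to a gap after word 10.)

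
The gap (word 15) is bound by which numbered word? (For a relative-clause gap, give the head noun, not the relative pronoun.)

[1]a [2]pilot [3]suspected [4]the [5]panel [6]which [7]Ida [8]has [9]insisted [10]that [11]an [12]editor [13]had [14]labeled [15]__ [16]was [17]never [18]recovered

The gap at 15 is the object of "labeled", inside a relative clause.
The relative pronoun is "which" (word 6); it is bound by the head noun immediately before it.
Its filler is the head noun "panel", at word 5.

5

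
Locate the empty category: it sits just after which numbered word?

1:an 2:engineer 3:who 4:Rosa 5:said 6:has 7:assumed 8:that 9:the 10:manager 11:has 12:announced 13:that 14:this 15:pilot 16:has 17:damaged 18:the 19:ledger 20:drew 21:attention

5

The displaced element is "an engineer" (word 2).
It is linked across 1 clause boundary (Ø).
It functions as the subject of "assumed", so the gap sits immediately after word 5 ("said").
Base order: Rosa said that an engineer has assumed that the manager has announced that this pilot has damaged the ledger.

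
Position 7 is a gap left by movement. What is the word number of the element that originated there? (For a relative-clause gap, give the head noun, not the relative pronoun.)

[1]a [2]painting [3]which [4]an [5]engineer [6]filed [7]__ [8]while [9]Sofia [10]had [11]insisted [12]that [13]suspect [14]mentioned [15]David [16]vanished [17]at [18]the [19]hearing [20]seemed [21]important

2

The gap at 7 is the object of "filed", inside a relative clause.
The relative pronoun is "which" (word 3); it is bound by the head noun immediately before it.
Its filler is the head noun "painting", at word 2.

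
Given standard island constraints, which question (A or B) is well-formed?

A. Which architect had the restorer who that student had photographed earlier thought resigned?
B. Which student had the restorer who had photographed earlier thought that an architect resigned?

In B, the wh-phrase is extracted from inside a complex-NP island (relative clause) (introduced by "who"), which blocks movement.
In A, the extraction path crosses only that-complement boundaries, which are transparent.
So A is grammatical.

A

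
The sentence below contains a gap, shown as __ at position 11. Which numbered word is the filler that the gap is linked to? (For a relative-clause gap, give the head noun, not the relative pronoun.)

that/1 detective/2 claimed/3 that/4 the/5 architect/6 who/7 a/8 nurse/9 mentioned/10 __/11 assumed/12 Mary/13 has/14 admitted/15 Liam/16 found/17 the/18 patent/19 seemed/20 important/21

6

The gap at 11 is the subject of "assumed", inside a relative clause.
The relative pronoun is "who" (word 7); it is bound by the head noun immediately before it.
Its filler is the head noun "architect", at word 6.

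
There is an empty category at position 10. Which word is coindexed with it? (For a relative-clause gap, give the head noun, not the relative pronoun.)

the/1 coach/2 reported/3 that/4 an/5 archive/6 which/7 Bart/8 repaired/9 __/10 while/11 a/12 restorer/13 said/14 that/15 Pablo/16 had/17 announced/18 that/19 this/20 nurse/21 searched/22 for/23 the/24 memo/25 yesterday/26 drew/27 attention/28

6

The gap at 10 is the object of "repaired", inside a relative clause.
The relative pronoun is "which" (word 7); it is bound by the head noun immediately before it.
Its filler is the head noun "archive", at word 6.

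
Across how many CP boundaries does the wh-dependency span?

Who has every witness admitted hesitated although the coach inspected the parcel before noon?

"who" is extracted from the subject of "hesitated".
Boundaries crossed, outermost first: [Ø] — 1 in total.

1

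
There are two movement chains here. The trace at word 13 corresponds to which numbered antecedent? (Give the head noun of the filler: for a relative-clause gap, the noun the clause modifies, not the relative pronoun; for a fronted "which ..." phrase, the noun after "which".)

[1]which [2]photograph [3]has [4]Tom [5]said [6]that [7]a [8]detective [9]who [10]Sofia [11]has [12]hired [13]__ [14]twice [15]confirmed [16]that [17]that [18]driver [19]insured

8

The marked gap is inside the relative clause, the direct object of "hired".
Its filler is the head noun "detective" (via "who"), at word 8.
(The other dependency links word 2 to a gap after word 19.)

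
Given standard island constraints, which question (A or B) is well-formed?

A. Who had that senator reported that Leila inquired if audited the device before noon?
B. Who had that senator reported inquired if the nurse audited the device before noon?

B

In A, the wh-phrase is extracted from inside a wh-island (introduced by "if"), which blocks movement.
In B, the extraction path crosses only that-complement boundaries, which are transparent.
So B is grammatical.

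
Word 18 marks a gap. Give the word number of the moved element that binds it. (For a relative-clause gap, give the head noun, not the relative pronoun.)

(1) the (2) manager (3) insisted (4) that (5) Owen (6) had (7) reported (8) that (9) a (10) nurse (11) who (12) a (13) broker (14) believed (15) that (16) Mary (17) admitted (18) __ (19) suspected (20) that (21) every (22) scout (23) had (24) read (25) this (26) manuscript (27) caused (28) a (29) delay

10

The gap at 18 is the subject of "suspected", inside a relative clause.
The relative pronoun is "who" (word 11); it is bound by the head noun immediately before it.
Its filler is the head noun "nurse", at word 10.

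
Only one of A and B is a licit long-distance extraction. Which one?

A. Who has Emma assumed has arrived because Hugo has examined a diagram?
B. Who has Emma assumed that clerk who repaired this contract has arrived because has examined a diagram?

A

In B, the wh-phrase is extracted from inside an adjunct island (introduced by "because"), which blocks movement.
In A, the extraction path crosses only that-complement boundaries, which are transparent.
So A is grammatical.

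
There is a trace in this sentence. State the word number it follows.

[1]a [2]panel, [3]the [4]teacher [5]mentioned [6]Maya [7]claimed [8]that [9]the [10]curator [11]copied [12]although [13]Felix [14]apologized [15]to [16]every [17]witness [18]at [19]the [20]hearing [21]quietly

The displaced element is "a panel" (word 2).
It is linked across 2 clause boundaries (Ø → that).
It functions as the direct object of "copied", so the gap sits immediately after word 11 ("copied").
Base order: The teacher mentioned Maya claimed that the curator copied a panel although Felix apologized to every witness at the hearing quietly.

11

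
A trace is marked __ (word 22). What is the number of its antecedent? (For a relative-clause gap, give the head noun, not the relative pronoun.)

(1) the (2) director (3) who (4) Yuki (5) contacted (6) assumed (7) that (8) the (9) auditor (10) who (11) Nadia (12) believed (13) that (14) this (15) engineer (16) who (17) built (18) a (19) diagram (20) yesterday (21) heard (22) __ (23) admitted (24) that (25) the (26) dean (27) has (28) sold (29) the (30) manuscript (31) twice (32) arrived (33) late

9

The gap at 22 is the subject of "admitted", inside a relative clause.
The relative pronoun is "who" (word 10); it is bound by the head noun immediately before it.
Its filler is the head noun "auditor", at word 9.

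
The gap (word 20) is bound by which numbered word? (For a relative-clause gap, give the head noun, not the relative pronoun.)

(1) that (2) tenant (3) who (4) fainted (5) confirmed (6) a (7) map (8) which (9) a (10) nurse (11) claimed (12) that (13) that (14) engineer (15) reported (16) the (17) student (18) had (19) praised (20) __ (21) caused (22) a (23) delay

The gap at 20 is the object of "praised", inside a relative clause.
The relative pronoun is "which" (word 8); it is bound by the head noun immediately before it.
Its filler is the head noun "map", at word 7.

7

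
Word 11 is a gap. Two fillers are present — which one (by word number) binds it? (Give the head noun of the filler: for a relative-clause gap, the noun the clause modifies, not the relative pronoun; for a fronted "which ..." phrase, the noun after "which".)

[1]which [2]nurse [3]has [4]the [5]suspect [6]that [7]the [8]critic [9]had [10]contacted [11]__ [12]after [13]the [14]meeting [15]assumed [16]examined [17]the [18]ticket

5

The marked gap is inside the relative clause, the direct object of "contacted".
Its filler is the head noun "suspect" (via "that"), at word 5.
(The other dependency links word 2 to a gap after word 15.)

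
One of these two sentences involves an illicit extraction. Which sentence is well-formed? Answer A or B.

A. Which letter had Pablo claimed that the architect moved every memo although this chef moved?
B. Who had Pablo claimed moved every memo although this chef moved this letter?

In A, the wh-phrase is extracted from inside an adjunct island (introduced by "although"), which blocks movement.
In B, the extraction path crosses only that-complement boundaries, which are transparent.
So B is grammatical.

B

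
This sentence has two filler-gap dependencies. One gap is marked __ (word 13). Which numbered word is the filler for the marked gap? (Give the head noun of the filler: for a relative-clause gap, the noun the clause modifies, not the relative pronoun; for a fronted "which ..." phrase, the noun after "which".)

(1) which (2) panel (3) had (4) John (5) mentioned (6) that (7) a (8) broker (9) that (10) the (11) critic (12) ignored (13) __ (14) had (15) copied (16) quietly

8

The marked gap is inside the relative clause, the direct object of "ignored".
Its filler is the head noun "broker" (via "that"), at word 8.
(The other dependency links word 2 to a gap after word 15.)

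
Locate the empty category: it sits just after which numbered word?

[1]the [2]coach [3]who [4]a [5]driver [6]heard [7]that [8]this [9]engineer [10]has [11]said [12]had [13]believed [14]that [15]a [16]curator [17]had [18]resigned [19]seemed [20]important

11

The displaced element is "the coach" (word 2).
It is linked across 2 clause boundaries (that → Ø).
It functions as the subject of "believed", so the gap sits immediately after word 11 ("said").
Base order: A driver heard that this engineer has said that the coach had believed that a curator had resigned.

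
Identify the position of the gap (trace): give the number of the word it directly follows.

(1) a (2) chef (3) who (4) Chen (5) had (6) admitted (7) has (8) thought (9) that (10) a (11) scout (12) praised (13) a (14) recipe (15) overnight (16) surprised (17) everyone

The displaced element is "a chef" (word 2).
It is linked across 1 clause boundary (Ø).
It functions as the subject of "thought", so the gap sits immediately after word 6 ("admitted").
Base order: Chen had admitted that a chef has thought that a scout praised a recipe overnight.

6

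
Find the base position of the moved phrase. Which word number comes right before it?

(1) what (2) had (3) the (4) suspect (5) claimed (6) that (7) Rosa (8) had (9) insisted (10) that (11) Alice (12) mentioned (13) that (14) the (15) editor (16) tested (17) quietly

The displaced element is "what" (word 1).
It is linked across 3 clause boundaries (that → that → that).
It functions as the direct object of "tested", so the gap sits immediately after word 16 ("tested").
Base order: The suspect had claimed that Rosa had insisted that Alice mentioned that the editor tested what quietly.

16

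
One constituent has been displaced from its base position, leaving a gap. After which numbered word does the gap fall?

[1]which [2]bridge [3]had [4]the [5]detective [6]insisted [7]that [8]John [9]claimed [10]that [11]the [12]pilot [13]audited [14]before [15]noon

13

The displaced element is "which bridge" (word 2).
It is linked across 2 clause boundaries (that → that).
It functions as the direct object of "audited", so the gap sits immediately after word 13 ("audited").
Base order: The detective had insisted that John claimed that the pilot audited which bridge before noon.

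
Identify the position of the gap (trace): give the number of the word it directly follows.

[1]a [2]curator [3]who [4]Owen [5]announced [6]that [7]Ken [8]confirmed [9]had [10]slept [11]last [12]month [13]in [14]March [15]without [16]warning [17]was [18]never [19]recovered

The displaced element is "a curator" (word 2).
It is linked across 2 clause boundaries (that → Ø).
It functions as the subject of "slept", so the gap sits immediately after word 8 ("confirmed").
Base order: Owen announced that Ken confirmed that a curator had slept last month in March without warning.

8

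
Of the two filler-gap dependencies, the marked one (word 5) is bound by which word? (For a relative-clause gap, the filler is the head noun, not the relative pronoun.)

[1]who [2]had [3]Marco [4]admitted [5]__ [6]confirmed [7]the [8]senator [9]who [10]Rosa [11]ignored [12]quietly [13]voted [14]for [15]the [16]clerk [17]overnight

The marked gap is the subject of "confirmed".
Its filler is the fronted wh-phrase "who", at word 1.
(The other dependency links word 8 to a gap after word 11.)

1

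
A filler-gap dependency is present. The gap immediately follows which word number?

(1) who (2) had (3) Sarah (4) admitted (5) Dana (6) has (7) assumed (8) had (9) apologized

The displaced element is "who" (word 1).
It is linked across 2 clause boundaries (Ø → Ø).
It functions as the subject of "apologized", so the gap sits immediately after word 7 ("assumed").
Base order: Sarah had admitted Dana has assumed who had apologized.

7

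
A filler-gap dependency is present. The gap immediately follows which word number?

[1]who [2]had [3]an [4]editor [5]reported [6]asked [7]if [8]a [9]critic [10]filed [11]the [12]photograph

The displaced element is "who" (word 1).
It is linked across 1 clause boundary (Ø).
It functions as the subject of "asked", so the gap sits immediately after word 5 ("reported").
Base order: An editor had reported that who asked if a critic filed the photograph.

5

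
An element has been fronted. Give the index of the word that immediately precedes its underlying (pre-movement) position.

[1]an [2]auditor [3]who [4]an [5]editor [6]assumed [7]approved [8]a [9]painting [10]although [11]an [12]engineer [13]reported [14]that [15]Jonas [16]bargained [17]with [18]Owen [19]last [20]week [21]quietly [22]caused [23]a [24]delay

6

The displaced element is "an auditor" (word 2).
It is linked across 1 clause boundary (Ø).
It functions as the subject of "approved", so the gap sits immediately after word 6 ("assumed").
Base order: An editor assumed that an auditor approved a painting although an engineer reported that Jonas bargained with Owen last week quietly.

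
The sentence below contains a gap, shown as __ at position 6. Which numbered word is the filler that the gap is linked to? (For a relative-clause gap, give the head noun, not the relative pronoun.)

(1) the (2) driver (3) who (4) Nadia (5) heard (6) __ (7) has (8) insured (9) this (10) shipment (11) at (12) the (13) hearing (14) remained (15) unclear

2

The gap at 6 is the subject of "insured", inside a relative clause.
The relative pronoun is "who" (word 3); it is bound by the head noun immediately before it.
Its filler is the head noun "driver", at word 2.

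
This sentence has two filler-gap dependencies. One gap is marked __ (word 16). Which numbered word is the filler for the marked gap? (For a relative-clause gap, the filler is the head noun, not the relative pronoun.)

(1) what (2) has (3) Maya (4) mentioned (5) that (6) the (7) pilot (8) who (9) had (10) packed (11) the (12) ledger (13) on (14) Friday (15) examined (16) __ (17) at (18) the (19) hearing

The marked gap is the direct object of "examined".
Its filler is the fronted wh-phrase "what", at word 1.
(The other dependency links word 7 to a gap after word 8.)

1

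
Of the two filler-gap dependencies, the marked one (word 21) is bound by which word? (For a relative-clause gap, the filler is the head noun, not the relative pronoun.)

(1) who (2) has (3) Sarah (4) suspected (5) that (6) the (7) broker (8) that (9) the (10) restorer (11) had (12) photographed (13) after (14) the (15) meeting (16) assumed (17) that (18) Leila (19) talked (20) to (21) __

The marked gap is the object of the preposition "to" of "talked".
Its filler is the fronted wh-phrase "who", at word 1.
(The other dependency links word 7 to a gap after word 12.)

1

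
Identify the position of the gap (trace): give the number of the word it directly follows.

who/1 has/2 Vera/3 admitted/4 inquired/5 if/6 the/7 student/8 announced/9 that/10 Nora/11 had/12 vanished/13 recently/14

The displaced element is "who" (word 1).
It is linked across 1 clause boundary (Ø).
It functions as the subject of "inquired", so the gap sits immediately after word 4 ("admitted").
Base order: Vera has admitted who inquired if the student announced that Nora had vanished recently.

4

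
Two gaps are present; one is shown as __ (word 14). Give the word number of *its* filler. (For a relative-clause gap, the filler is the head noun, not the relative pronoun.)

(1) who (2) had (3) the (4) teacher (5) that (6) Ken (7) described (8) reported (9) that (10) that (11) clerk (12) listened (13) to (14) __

The marked gap is the object of the preposition "to" of "listened".
Its filler is the fronted wh-phrase "who", at word 1.
(The other dependency links word 4 to a gap after word 7.)

1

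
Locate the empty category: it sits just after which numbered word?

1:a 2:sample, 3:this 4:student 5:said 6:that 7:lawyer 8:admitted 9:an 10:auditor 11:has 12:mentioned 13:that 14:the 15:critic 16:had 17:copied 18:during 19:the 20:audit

17

The displaced element is "a sample" (word 2).
It is linked across 3 clause boundaries (Ø → Ø → that).
It functions as the direct object of "copied", so the gap sits immediately after word 17 ("copied").
Base order: This student said that lawyer admitted an auditor has mentioned that the critic had copied a sample during the audit.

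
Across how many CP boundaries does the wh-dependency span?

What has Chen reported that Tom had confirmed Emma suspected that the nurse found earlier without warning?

3

"what" is extracted from the object of "found".
Boundaries crossed, outermost first: [that], [Ø], [that] — 3 in total.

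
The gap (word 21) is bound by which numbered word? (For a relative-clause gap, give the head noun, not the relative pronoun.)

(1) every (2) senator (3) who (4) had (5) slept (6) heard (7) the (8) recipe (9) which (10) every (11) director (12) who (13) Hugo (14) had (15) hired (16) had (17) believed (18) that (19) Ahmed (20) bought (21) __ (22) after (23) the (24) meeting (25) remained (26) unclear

8

The gap at 21 is the object of "bought", inside a relative clause.
The relative pronoun is "which" (word 9); it is bound by the head noun immediately before it.
Its filler is the head noun "recipe", at word 8.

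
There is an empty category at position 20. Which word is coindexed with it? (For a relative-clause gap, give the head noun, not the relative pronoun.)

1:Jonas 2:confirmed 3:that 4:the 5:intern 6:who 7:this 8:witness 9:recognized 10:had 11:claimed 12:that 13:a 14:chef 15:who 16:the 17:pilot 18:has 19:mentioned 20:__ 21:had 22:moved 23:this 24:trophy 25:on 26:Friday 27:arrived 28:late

The gap at 20 is the subject of "moved", inside a relative clause.
The relative pronoun is "who" (word 15); it is bound by the head noun immediately before it.
Its filler is the head noun "chef", at word 14.

14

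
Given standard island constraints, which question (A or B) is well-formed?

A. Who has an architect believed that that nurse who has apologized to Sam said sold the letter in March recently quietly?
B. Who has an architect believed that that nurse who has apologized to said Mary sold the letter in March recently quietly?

In B, the wh-phrase is extracted from inside a complex-NP island (relative clause) (introduced by "who"), which blocks movement.
In A, the extraction path crosses only that-complement boundaries, which are transparent.
So A is grammatical.

A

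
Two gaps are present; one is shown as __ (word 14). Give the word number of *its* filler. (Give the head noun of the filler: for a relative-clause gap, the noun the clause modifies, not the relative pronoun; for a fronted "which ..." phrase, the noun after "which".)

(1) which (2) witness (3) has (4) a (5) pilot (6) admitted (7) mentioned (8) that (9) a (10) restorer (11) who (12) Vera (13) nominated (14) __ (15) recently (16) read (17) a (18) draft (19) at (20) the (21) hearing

10

The marked gap is inside the relative clause, the direct object of "nominated".
Its filler is the head noun "restorer" (via "who"), at word 10.
(The other dependency links word 2 to a gap after word 6.)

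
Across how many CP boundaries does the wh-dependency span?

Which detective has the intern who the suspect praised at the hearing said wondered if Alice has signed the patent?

"which detective" is extracted from the subject of "wondered".
Boundaries crossed, outermost first: [Ø] — 1 in total.

1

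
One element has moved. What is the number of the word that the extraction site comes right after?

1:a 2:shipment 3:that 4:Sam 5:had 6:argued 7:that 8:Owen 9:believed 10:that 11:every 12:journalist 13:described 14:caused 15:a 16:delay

13

The displaced element is "a shipment" (word 2).
It is linked across 2 clause boundaries (that → that).
It functions as the direct object of "described", so the gap sits immediately after word 13 ("described").
Base order: Sam had argued that Owen believed that every journalist described a shipment.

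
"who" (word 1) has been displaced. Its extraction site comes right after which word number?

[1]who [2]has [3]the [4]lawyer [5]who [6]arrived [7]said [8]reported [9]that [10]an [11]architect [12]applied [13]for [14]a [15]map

The displaced element is "who" (word 1).
It is linked across 1 clause boundary (Ø).
It functions as the subject of "reported", so the gap sits immediately after word 7 ("said").
Base order: The lawyer who arrived has said that who reported that an architect applied for a map.

7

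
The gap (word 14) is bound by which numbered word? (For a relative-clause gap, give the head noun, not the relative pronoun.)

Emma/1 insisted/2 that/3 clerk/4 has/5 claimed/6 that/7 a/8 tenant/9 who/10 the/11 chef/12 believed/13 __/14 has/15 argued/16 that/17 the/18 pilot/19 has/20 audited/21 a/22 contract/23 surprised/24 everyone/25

9

The gap at 14 is the subject of "argued", inside a relative clause.
The relative pronoun is "who" (word 10); it is bound by the head noun immediately before it.
Its filler is the head noun "tenant", at word 9.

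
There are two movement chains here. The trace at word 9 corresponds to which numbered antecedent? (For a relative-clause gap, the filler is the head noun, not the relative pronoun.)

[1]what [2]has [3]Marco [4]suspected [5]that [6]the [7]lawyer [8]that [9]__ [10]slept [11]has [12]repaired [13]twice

7

The marked gap is inside the relative clause, the subject of "slept".
Its filler is the head noun "lawyer" (via "that"), at word 7.
(The other dependency links word 1 to a gap after word 12.)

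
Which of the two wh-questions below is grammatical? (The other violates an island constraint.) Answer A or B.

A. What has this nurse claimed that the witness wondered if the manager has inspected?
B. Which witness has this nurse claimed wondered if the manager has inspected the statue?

B

In A, the wh-phrase is extracted from inside a wh-island (introduced by "if"), which blocks movement.
In B, the extraction path crosses only that-complement boundaries, which are transparent.
So B is grammatical.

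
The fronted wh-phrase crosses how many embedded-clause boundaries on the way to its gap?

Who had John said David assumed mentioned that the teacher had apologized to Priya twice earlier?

2

"who" is extracted from the subject of "mentioned".
Boundaries crossed, outermost first: [Ø], [Ø] — 2 in total.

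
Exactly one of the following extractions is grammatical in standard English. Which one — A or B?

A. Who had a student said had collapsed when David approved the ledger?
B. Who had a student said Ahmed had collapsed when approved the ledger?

In B, the wh-phrase is extracted from inside an adjunct island (introduced by "when"), which blocks movement.
In A, the extraction path crosses only that-complement boundaries, which are transparent.
So A is grammatical.

A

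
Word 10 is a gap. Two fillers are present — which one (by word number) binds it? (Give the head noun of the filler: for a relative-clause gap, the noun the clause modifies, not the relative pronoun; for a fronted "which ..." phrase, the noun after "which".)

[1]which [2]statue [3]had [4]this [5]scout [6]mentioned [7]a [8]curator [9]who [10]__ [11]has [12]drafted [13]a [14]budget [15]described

8

The marked gap is inside the relative clause, the subject of "drafted".
Its filler is the head noun "curator" (via "who"), at word 8.
(The other dependency links word 2 to a gap after word 15.)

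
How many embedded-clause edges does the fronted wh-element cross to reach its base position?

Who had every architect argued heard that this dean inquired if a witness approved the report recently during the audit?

1

"who" is extracted from the subject of "heard".
Boundaries crossed, outermost first: [Ø] — 1 in total.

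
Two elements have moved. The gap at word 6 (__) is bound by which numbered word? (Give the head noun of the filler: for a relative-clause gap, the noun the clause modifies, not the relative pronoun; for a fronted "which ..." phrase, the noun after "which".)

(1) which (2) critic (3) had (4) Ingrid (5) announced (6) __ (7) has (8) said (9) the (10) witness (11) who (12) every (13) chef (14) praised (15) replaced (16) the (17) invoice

2

The marked gap is the subject of "said".
Its filler is the fronted wh-phrase "which critic", at word 2.
(The other dependency links word 10 to a gap after word 14.)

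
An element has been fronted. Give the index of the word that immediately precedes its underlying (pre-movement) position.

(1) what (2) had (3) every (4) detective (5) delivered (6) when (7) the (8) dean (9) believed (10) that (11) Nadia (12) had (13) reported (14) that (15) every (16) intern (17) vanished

5

The displaced element is "what" (word 1).
It functions as the direct object of "delivered", so the gap sits immediately after word 5 ("delivered").
Base order: Every detective had delivered what when the dean believed that Nadia had reported that every intern vanished.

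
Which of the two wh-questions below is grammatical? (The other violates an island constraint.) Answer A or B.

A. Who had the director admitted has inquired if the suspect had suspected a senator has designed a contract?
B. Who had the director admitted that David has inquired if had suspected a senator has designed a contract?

In B, the wh-phrase is extracted from inside a wh-island (introduced by "if"), which blocks movement.
In A, the extraction path crosses only that-complement boundaries, which are transparent.
So A is grammatical.

A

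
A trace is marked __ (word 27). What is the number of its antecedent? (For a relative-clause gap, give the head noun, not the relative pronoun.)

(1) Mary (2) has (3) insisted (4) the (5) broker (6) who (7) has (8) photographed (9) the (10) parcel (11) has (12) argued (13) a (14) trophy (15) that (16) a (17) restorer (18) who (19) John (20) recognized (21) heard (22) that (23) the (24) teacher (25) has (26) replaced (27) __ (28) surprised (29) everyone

14

The gap at 27 is the object of "replaced", inside a relative clause.
The relative pronoun is "that" (word 15); it is bound by the head noun immediately before it.
Its filler is the head noun "trophy", at word 14.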